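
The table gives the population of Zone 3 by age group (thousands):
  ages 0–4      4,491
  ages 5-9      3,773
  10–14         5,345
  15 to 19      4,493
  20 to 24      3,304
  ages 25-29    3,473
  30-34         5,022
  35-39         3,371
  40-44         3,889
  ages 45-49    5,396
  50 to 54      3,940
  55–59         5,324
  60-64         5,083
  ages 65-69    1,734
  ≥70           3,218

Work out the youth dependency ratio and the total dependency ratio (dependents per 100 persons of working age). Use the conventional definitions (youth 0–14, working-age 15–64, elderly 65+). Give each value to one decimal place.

Youth dependency ratio: 31.4
Total dependency ratio: 42.9

0–14: 4,491 + 3,773 + 5,345 = 13,609
15–64: 4,493 + 3,304 + 3,473 + 5,022 + 3,371 + 3,889 + 5,396 + 3,940 + 5,324 + 5,083 = 43,295
65+: 1,734 + 3,218 = 4,952
Youth dependency ratio = 13,609 / 43,295 × 100 = 31.4
Total dependency ratio = (13,609 + 4,952) / 43,295 × 100 = 18,561 / 43,295 × 100 = 42.9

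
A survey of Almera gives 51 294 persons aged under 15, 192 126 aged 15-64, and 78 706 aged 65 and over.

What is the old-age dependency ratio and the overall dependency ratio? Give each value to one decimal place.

Old-age dependency ratio = 78 706 / 192 126 × 100 = 41.0
Total dependency ratio = (51 294 + 78 706) / 192 126 × 100 = 130 000 / 192 126 × 100 = 67.7

Old-age dependency ratio: 41.0
Total dependency ratio: 67.7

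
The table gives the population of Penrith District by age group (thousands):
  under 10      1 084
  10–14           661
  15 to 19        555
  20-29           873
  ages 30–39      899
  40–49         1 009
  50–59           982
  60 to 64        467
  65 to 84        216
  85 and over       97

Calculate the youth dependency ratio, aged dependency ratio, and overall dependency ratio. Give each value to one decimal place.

0–14: 1 084 + 661 = 1 745
15–64: 555 + 873 + 899 + 1 009 + 982 + 467 = 4 785
65+: 216 + 97 = 313
Youth dependency ratio = 1 745 / 4 785 × 100 = 36.5
Old-age dependency ratio = 313 / 4 785 × 100 = 6.5
Total dependency ratio = (1 745 + 313) / 4 785 × 100 = 2 058 / 4 785 × 100 = 43.0

Youth dependency ratio: 36.5
Old-age dependency ratio: 6.5
Total dependency ratio: 43.0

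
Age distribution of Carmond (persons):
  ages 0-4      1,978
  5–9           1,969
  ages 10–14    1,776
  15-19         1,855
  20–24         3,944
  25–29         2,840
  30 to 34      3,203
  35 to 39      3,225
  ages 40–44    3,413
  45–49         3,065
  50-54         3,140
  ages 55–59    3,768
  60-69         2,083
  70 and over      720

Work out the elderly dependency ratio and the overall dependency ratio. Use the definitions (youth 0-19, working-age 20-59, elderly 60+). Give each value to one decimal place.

Old-age dependency ratio: 10.5
Total dependency ratio: 39.0

0–19: 1,978 + 1,969 + 1,776 + 1,855 = 7,578
20–59: 3,944 + 2,840 + 3,203 + 3,225 + 3,413 + 3,065 + 3,140 + 3,768 = 26,598
60+: 2,083 + 720 = 2,803
Old-age dependency ratio = 2,803 / 26,598 × 100 = 10.5
Total dependency ratio = (7,578 + 2,803) / 26,598 × 100 = 10,381 / 26,598 × 100 = 39.0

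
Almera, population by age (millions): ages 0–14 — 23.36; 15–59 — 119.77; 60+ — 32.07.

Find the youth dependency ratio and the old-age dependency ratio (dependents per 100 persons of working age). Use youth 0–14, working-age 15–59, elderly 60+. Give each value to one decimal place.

Youth dependency ratio: 19.5
Old-age dependency ratio: 26.8

Youth dependency ratio = 23.36 / 119.77 × 100 = 19.5
Old-age dependency ratio = 32.07 / 119.77 × 100 = 26.8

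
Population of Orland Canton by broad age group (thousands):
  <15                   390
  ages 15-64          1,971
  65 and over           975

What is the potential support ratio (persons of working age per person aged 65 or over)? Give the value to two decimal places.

Potential support ratio: 2.02

Potential support ratio = 1,971 / 975 = 2.02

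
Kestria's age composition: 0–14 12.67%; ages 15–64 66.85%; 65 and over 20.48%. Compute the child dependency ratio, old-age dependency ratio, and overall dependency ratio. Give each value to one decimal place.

Youth dependency ratio = 12.67 / 66.85 × 100 = 19.0
Old-age dependency ratio = 20.48 / 66.85 × 100 = 30.6
Total dependency ratio = (12.67 + 20.48) / 66.85 × 100 = 33.15 / 66.85 × 100 = 49.6

Youth dependency ratio: 19.0
Old-age dependency ratio: 30.6
Total dependency ratio: 49.6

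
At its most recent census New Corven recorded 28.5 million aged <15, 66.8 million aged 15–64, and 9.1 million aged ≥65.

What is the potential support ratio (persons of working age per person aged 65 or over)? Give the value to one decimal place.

Potential support ratio = 66.8 / 9.1 = 7.3

Potential support ratio: 7.3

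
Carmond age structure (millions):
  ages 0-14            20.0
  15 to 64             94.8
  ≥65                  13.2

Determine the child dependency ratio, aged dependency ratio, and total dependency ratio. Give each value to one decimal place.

Youth dependency ratio: 21.1
Old-age dependency ratio: 13.9
Total dependency ratio: 35.0

Youth dependency ratio = 20.0 / 94.8 × 100 = 21.1
Old-age dependency ratio = 13.2 / 94.8 × 100 = 13.9
Total dependency ratio = (20.0 + 13.2) / 94.8 × 100 = 33.2 / 94.8 × 100 = 35.0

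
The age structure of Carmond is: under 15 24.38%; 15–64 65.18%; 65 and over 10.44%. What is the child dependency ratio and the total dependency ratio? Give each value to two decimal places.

Youth dependency ratio = 24.38 / 65.18 × 100 = 37.40
Total dependency ratio = (24.38 + 10.44) / 65.18 × 100 = 34.82 / 65.18 × 100 = 53.42

Youth dependency ratio: 37.40
Total dependency ratio: 53.42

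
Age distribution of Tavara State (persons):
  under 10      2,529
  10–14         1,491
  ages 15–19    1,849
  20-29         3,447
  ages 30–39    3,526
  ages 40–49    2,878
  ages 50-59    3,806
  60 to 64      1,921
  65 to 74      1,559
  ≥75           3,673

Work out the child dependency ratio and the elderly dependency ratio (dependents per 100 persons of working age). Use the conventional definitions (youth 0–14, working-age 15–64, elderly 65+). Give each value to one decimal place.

Youth dependency ratio: 23.1
Old-age dependency ratio: 30.0

0–14: 2,529 + 1,491 = 4,020
15–64: 1,849 + 3,447 + 3,526 + 2,878 + 3,806 + 1,921 = 17,427
65+: 1,559 + 3,673 = 5,232
Youth dependency ratio = 4,020 / 17,427 × 100 = 23.1
Old-age dependency ratio = 5,232 / 17,427 × 100 = 30.0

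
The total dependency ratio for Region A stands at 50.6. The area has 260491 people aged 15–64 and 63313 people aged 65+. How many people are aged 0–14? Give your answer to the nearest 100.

Total dependency ratio = (youth + elderly) / working-age × 100
50.6 = (Y + 63313) / 260491 × 100
⇒ 68500

Aged 0–14: 68500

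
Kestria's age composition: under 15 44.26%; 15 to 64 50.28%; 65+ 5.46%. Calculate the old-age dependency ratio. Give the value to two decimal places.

Old-age dependency ratio = 5.46 / 50.28 × 100 = 10.86

Old-age dependency ratio: 10.86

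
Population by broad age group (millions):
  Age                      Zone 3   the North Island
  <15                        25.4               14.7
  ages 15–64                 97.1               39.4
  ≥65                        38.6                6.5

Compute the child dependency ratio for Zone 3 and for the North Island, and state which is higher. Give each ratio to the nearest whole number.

Zone 3: 26
the North Island: 37
Higher: the North Island

Zone 3: 25.4 / 97.1 × 100 = 26
the North Island: 14.7 / 39.4 × 100 = 37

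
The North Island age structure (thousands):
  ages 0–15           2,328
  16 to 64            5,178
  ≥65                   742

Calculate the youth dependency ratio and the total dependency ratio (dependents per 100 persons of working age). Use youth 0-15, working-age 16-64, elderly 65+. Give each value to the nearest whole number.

Youth dependency ratio: 45
Total dependency ratio: 59

Youth dependency ratio = 2,328 / 5,178 × 100 = 45
Total dependency ratio = (2,328 + 742) / 5,178 × 100 = 3,070 / 5,178 × 100 = 59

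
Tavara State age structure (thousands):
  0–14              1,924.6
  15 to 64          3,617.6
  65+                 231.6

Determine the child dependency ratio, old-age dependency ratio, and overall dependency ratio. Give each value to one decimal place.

Youth dependency ratio = 1,924.6 / 3,617.6 × 100 = 53.2
Old-age dependency ratio = 231.6 / 3,617.6 × 100 = 6.4
Total dependency ratio = (1,924.6 + 231.6) / 3,617.6 × 100 = 2,156.2 / 3,617.6 × 100 = 59.6

Youth dependency ratio: 53.2
Old-age dependency ratio: 6.4
Total dependency ratio: 59.6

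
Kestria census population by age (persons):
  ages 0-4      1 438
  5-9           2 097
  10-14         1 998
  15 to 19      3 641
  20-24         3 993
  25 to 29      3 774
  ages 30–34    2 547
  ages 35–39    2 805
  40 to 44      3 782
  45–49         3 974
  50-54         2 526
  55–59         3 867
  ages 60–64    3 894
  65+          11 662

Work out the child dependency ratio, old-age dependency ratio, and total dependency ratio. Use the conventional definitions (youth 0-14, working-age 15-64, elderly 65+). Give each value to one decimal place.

Youth dependency ratio: 15.9
Old-age dependency ratio: 33.5
Total dependency ratio: 49.4

0–14: 1 438 + 2 097 + 1 998 = 5 533
15–64: 3 641 + 3 993 + 3 774 + 2 547 + 2 805 + 3 782 + 3 974 + 2 526 + 3 867 + 3 894 = 34 803
65+: 11 662
Youth dependency ratio = 5 533 / 34 803 × 100 = 15.9
Old-age dependency ratio = 11 662 / 34 803 × 100 = 33.5
Total dependency ratio = (5 533 + 11 662) / 34 803 × 100 = 17 195 / 34 803 × 100 = 49.4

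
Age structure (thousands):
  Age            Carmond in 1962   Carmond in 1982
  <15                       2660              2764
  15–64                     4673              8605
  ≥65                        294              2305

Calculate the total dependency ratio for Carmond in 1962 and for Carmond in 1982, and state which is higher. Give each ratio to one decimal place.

Carmond in 1962: 63.2
Carmond in 1982: 58.9
Higher: Carmond in 1962

Carmond in 1962: (2660 + 294) / 4673 × 100 = 2954 / 4673 × 100 = 63.2
Carmond in 1982: (2764 + 2305) / 8605 × 100 = 5069 / 8605 × 100 = 58.9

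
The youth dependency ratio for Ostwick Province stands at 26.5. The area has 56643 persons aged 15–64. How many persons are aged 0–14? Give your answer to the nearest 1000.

Aged 0–14: 15000

Youth dependency ratio = youth / working-age × 100
26.5 = Y / 56643 × 100
⇒ 15000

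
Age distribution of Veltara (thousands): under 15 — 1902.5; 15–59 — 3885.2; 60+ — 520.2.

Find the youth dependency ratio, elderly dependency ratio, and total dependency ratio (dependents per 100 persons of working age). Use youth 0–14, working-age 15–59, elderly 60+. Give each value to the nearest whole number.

Youth dependency ratio = 1902.5 / 3885.2 × 100 = 49
Old-age dependency ratio = 520.2 / 3885.2 × 100 = 13
Total dependency ratio = (1902.5 + 520.2) / 3885.2 × 100 = 2422.7 / 3885.2 × 100 = 62

Youth dependency ratio: 49
Old-age dependency ratio: 13
Total dependency ratio: 62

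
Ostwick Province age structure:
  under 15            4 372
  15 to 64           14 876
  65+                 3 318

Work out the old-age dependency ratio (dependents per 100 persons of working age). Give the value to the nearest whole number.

Old-age dependency ratio: 22

Old-age dependency ratio = 3 318 / 14 876 × 100 = 22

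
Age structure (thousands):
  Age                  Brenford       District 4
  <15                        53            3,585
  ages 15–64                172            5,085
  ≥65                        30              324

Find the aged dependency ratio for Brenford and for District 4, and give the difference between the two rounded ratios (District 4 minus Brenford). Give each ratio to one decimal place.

Brenford: 17.4
District 4: 6.4
Difference: -11.0

Brenford: 30 / 172 × 100 = 17.4
District 4: 324 / 5,085 × 100 = 6.4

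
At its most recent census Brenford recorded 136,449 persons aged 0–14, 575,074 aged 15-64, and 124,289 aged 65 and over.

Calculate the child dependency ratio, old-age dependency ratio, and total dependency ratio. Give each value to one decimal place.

Youth dependency ratio = 136,449 / 575,074 × 100 = 23.7
Old-age dependency ratio = 124,289 / 575,074 × 100 = 21.6
Total dependency ratio = (136,449 + 124,289) / 575,074 × 100 = 260,738 / 575,074 × 100 = 45.3

Youth dependency ratio: 23.7
Old-age dependency ratio: 21.6
Total dependency ratio: 45.3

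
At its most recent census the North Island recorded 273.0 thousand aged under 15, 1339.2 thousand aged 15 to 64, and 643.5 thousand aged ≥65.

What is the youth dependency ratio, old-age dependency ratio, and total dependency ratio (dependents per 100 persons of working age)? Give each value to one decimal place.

Youth dependency ratio: 20.4
Old-age dependency ratio: 48.1
Total dependency ratio: 68.4

Youth dependency ratio = 273.0 / 1339.2 × 100 = 20.4
Old-age dependency ratio = 643.5 / 1339.2 × 100 = 48.1
Total dependency ratio = (273.0 + 643.5) / 1339.2 × 100 = 916.5 / 1339.2 × 100 = 68.4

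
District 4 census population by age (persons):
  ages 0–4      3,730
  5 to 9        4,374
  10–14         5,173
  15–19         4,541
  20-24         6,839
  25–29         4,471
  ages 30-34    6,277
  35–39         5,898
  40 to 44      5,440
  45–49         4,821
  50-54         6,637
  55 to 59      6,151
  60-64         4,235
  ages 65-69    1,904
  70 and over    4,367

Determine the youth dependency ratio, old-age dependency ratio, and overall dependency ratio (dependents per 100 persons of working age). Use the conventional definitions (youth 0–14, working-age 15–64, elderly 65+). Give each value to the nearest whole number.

0–14: 3,730 + 4,374 + 5,173 = 13,277
15–64: 4,541 + 6,839 + 4,471 + 6,277 + 5,898 + 5,440 + 4,821 + 6,637 + 6,151 + 4,235 = 55,310
65+: 1,904 + 4,367 = 6,271
Youth dependency ratio = 13,277 / 55,310 × 100 = 24
Old-age dependency ratio = 6,271 / 55,310 × 100 = 11
Total dependency ratio = (13,277 + 6,271) / 55,310 × 100 = 19,548 / 55,310 × 100 = 35

Youth dependency ratio: 24
Old-age dependency ratio: 11
Total dependency ratio: 35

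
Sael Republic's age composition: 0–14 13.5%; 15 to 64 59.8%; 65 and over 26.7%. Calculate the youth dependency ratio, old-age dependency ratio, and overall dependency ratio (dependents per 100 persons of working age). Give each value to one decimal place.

Youth dependency ratio = 13.5 / 59.8 × 100 = 22.6
Old-age dependency ratio = 26.7 / 59.8 × 100 = 44.6
Total dependency ratio = (13.5 + 26.7) / 59.8 × 100 = 40.2 / 59.8 × 100 = 67.2

Youth dependency ratio: 22.6
Old-age dependency ratio: 44.6
Total dependency ratio: 67.2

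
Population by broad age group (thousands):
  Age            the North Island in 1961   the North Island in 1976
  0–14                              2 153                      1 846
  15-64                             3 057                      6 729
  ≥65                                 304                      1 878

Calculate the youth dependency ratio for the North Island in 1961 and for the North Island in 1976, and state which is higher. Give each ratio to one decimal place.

the North Island in 1961: 70.4
the North Island in 1976: 27.4
Higher: the North Island in 1961

the North Island in 1961: 2 153 / 3 057 × 100 = 70.4
the North Island in 1976: 1 846 / 6 729 × 100 = 27.4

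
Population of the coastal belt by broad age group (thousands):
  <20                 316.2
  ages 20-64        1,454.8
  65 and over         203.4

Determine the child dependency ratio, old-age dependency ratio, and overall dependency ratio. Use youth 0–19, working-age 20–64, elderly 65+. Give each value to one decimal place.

Youth dependency ratio: 21.7
Old-age dependency ratio: 14.0
Total dependency ratio: 35.7

Youth dependency ratio = 316.2 / 1,454.8 × 100 = 21.7
Old-age dependency ratio = 203.4 / 1,454.8 × 100 = 14.0
Total dependency ratio = (316.2 + 203.4) / 1,454.8 × 100 = 519.6 / 1,454.8 × 100 = 35.7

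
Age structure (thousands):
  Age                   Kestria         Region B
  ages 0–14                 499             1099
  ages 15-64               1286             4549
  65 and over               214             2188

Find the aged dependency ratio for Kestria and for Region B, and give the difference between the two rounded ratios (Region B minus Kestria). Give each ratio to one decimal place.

Kestria: 16.6
Region B: 48.1
Difference: +31.5

Kestria: 214 / 1286 × 100 = 16.6
Region B: 2188 / 4549 × 100 = 48.1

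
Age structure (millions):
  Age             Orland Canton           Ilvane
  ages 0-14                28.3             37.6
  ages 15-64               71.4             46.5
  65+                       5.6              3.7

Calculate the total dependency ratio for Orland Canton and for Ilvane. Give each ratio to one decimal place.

Orland Canton: (28.3 + 5.6) / 71.4 × 100 = 33.9 / 71.4 × 100 = 47.5
Ilvane: (37.6 + 3.7) / 46.5 × 100 = 41.3 / 46.5 × 100 = 88.8

Orland Canton: 47.5
Ilvane: 88.8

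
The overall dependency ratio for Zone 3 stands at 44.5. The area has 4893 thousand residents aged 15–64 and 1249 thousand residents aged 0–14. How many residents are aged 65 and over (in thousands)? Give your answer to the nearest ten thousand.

Aged 65 and over: 930

Total dependency ratio = (youth + elderly) / working-age × 100
44.5 = (1249 + E) / 4893 × 100
⇒ 930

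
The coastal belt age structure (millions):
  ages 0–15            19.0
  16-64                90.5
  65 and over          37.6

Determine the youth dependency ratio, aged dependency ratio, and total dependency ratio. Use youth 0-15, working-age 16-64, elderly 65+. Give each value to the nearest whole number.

Youth dependency ratio: 21
Old-age dependency ratio: 42
Total dependency ratio: 63

Youth dependency ratio = 19.0 / 90.5 × 100 = 21
Old-age dependency ratio = 37.6 / 90.5 × 100 = 42
Total dependency ratio = (19.0 + 37.6) / 90.5 × 100 = 56.6 / 90.5 × 100 = 63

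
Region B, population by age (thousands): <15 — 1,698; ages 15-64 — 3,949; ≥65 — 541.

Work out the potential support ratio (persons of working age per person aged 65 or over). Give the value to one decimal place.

Potential support ratio: 7.3

Potential support ratio = 3,949 / 541 = 7.3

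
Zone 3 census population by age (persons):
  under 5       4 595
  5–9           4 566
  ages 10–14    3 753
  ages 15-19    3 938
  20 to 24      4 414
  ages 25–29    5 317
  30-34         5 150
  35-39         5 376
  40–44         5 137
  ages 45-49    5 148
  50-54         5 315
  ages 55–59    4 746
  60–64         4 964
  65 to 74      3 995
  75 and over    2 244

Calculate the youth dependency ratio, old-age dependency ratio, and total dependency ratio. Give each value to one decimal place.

Youth dependency ratio: 26.1
Old-age dependency ratio: 12.6
Total dependency ratio: 38.7

0–14: 4 595 + 4 566 + 3 753 = 12 914
15–64: 3 938 + 4 414 + 5 317 + 5 150 + 5 376 + 5 137 + 5 148 + 5 315 + 4 746 + 4 964 = 49 505
65+: 3 995 + 2 244 = 6 239
Youth dependency ratio = 12 914 / 49 505 × 100 = 26.1
Old-age dependency ratio = 6 239 / 49 505 × 100 = 12.6
Total dependency ratio = (12 914 + 6 239) / 49 505 × 100 = 19 153 / 49 505 × 100 = 38.7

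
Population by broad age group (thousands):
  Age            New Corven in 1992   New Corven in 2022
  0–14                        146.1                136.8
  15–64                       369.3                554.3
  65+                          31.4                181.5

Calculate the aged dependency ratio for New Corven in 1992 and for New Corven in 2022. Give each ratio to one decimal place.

New Corven in 1992: 8.5
New Corven in 2022: 32.7

New Corven in 1992: 31.4 / 369.3 × 100 = 8.5
New Corven in 2022: 181.5 / 554.3 × 100 = 32.7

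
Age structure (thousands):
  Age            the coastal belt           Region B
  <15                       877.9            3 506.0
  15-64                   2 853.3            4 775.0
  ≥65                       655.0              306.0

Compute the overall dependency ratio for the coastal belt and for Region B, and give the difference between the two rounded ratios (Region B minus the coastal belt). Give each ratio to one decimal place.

the coastal belt: (877.9 + 655.0) / 2 853.3 × 100 = 1 532.9 / 2 853.3 × 100 = 53.7
Region B: (3 506.0 + 306.0) / 4 775.0 × 100 = 3 812.0 / 4 775.0 × 100 = 79.8

the coastal belt: 53.7
Region B: 79.8
Difference: +26.1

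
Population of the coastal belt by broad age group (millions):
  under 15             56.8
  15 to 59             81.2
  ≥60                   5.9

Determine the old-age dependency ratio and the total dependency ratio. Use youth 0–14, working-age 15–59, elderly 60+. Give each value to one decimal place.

Old-age dependency ratio: 7.3
Total dependency ratio: 77.2

Old-age dependency ratio = 5.9 / 81.2 × 100 = 7.3
Total dependency ratio = (56.8 + 5.9) / 81.2 × 100 = 62.7 / 81.2 × 100 = 77.2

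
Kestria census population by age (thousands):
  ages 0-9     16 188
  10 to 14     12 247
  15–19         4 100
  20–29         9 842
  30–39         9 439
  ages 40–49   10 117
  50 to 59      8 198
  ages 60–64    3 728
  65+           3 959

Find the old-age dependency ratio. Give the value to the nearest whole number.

Old-age dependency ratio: 9

0–14: 16 188 + 12 247 = 28 435
15–64: 4 100 + 9 842 + 9 439 + 10 117 + 8 198 + 3 728 = 45 424
65+: 3 959
Old-age dependency ratio = 3 959 / 45 424 × 100 = 9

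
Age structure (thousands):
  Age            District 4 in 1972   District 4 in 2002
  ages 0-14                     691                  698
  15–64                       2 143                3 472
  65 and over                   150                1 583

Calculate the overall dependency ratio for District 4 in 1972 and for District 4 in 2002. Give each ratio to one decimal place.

District 4 in 1972: (691 + 150) / 2 143 × 100 = 841 / 2 143 × 100 = 39.2
District 4 in 2002: (698 + 1 583) / 3 472 × 100 = 2 281 / 3 472 × 100 = 65.7

District 4 in 1972: 39.2
District 4 in 2002: 65.7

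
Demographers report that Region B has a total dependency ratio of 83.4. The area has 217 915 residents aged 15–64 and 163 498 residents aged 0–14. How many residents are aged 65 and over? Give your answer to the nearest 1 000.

Total dependency ratio = (youth + elderly) / working-age × 100
83.4 = (163 498 + E) / 217 915 × 100
⇒ 18 000

Aged 65 and over: 18 000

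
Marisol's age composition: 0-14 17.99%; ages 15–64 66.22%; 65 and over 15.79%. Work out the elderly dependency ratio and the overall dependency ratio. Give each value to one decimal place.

Old-age dependency ratio: 23.8
Total dependency ratio: 51.0

Old-age dependency ratio = 15.79 / 66.22 × 100 = 23.8
Total dependency ratio = (17.99 + 15.79) / 66.22 × 100 = 33.78 / 66.22 × 100 = 51.0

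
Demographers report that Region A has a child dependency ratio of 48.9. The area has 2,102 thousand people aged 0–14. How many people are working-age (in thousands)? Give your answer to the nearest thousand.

Youth dependency ratio = youth / working-age × 100
48.9 = 2,102 / W × 100
⇒ 4,299

Working-age: 4,299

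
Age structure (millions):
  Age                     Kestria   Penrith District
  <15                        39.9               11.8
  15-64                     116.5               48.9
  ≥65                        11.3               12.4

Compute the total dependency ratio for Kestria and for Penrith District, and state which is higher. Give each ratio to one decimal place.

Kestria: 43.9
Penrith District: 49.5
Higher: Penrith District

Kestria: (39.9 + 11.3) / 116.5 × 100 = 51.2 / 116.5 × 100 = 43.9
Penrith District: (11.8 + 12.4) / 48.9 × 100 = 24.2 / 48.9 × 100 = 49.5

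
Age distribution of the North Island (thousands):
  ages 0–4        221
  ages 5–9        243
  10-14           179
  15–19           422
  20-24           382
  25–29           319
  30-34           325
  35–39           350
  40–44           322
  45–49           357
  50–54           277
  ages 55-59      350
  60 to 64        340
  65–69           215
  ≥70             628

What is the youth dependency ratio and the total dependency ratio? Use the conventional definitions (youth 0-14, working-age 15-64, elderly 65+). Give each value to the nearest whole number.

Youth dependency ratio: 19
Total dependency ratio: 43

0–14: 221 + 243 + 179 = 643
15–64: 422 + 382 + 319 + 325 + 350 + 322 + 357 + 277 + 350 + 340 = 3 444
65+: 215 + 628 = 843
Youth dependency ratio = 643 / 3 444 × 100 = 19
Total dependency ratio = (643 + 843) / 3 444 × 100 = 1 486 / 3 444 × 100 = 43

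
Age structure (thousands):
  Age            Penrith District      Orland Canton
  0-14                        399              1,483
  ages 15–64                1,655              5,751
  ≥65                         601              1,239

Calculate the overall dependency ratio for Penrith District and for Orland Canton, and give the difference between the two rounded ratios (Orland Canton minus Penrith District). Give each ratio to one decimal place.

Penrith District: 60.4
Orland Canton: 47.3
Difference: -13.1

Penrith District: (399 + 601) / 1,655 × 100 = 1,000 / 1,655 × 100 = 60.4
Orland Canton: (1,483 + 1,239) / 5,751 × 100 = 2,722 / 5,751 × 100 = 47.3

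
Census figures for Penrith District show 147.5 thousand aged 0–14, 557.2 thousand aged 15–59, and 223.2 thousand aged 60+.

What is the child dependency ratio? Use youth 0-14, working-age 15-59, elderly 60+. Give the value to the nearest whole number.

Youth dependency ratio = 147.5 / 557.2 × 100 = 26

Youth dependency ratio: 26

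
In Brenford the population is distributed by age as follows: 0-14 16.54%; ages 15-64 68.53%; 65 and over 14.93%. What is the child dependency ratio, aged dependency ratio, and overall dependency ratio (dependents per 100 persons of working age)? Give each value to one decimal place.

Youth dependency ratio = 16.54 / 68.53 × 100 = 24.1
Old-age dependency ratio = 14.93 / 68.53 × 100 = 21.8
Total dependency ratio = (16.54 + 14.93) / 68.53 × 100 = 31.47 / 68.53 × 100 = 45.9

Youth dependency ratio: 24.1
Old-age dependency ratio: 21.8
Total dependency ratio: 45.9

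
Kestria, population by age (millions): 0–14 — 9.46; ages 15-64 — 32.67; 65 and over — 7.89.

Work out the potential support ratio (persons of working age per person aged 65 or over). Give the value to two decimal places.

Potential support ratio = 32.67 / 7.89 = 4.14

Potential support ratio: 4.14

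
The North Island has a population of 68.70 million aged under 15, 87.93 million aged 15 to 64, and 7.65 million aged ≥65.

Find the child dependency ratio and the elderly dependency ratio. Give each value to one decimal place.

Youth dependency ratio: 78.1
Old-age dependency ratio: 8.7

Youth dependency ratio = 68.70 / 87.93 × 100 = 78.1
Old-age dependency ratio = 7.65 / 87.93 × 100 = 8.7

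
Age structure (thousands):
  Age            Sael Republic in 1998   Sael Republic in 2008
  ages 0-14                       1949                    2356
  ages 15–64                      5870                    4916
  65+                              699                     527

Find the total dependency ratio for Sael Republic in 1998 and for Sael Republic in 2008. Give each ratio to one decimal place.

Sael Republic in 1998: (1949 + 699) / 5870 × 100 = 2648 / 5870 × 100 = 45.1
Sael Republic in 2008: (2356 + 527) / 4916 × 100 = 2883 / 4916 × 100 = 58.6

Sael Republic in 1998: 45.1
Sael Republic in 2008: 58.6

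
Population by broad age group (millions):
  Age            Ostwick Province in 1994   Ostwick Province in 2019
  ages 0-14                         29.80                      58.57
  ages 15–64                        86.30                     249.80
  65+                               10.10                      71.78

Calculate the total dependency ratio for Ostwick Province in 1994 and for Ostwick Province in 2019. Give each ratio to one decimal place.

Ostwick Province in 1994: 46.2
Ostwick Province in 2019: 52.2

Ostwick Province in 1994: (29.80 + 10.10) / 86.30 × 100 = 39.90 / 86.30 × 100 = 46.2
Ostwick Province in 2019: (58.57 + 71.78) / 249.80 × 100 = 130.35 / 249.80 × 100 = 52.2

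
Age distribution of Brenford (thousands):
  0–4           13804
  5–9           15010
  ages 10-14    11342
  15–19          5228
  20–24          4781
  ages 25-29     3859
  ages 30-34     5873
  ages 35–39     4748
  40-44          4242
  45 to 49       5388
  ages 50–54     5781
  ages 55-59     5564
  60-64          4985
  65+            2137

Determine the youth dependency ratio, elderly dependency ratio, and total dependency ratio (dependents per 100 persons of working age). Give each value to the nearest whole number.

Youth dependency ratio: 80
Old-age dependency ratio: 4
Total dependency ratio: 84

0–14: 13804 + 15010 + 11342 = 40156
15–64: 5228 + 4781 + 3859 + 5873 + 4748 + 4242 + 5388 + 5781 + 5564 + 4985 = 50449
65+: 2137
Youth dependency ratio = 40156 / 50449 × 100 = 80
Old-age dependency ratio = 2137 / 50449 × 100 = 4
Total dependency ratio = (40156 + 2137) / 50449 × 100 = 42293 / 50449 × 100 = 84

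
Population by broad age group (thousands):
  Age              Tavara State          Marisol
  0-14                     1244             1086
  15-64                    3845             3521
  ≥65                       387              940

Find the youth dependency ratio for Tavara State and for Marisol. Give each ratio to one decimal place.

Tavara State: 1244 / 3845 × 100 = 32.4
Marisol: 1086 / 3521 × 100 = 30.8

Tavara State: 32.4
Marisol: 30.8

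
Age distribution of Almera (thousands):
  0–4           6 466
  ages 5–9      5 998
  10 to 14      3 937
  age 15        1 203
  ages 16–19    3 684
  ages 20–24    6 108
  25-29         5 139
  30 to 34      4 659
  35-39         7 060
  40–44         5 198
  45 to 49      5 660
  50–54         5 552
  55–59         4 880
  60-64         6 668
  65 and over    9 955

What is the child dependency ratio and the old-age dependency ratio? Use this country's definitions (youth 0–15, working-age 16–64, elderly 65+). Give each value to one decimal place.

0–15: 6 466 + 5 998 + 3 937 + 1 203 = 17 604
16–64: 3 684 + 6 108 + 5 139 + 4 659 + 7 060 + 5 198 + 5 660 + 5 552 + 4 880 + 6 668 = 54 608
65+: 9 955
Youth dependency ratio = 17 604 / 54 608 × 100 = 32.2
Old-age dependency ratio = 9 955 / 54 608 × 100 = 18.2

Youth dependency ratio: 32.2
Old-age dependency ratio: 18.2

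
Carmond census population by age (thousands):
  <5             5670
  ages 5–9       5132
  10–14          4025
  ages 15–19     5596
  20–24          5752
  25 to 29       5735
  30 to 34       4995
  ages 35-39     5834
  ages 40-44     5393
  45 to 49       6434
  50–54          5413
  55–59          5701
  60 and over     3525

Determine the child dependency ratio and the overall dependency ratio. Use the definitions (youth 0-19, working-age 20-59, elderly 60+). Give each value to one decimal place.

Youth dependency ratio: 45.1
Total dependency ratio: 52.9

0–19: 5670 + 5132 + 4025 + 5596 = 20423
20–59: 5752 + 5735 + 4995 + 5834 + 5393 + 6434 + 5413 + 5701 = 45257
60+: 3525
Youth dependency ratio = 20423 / 45257 × 100 = 45.1
Total dependency ratio = (20423 + 3525) / 45257 × 100 = 23948 / 45257 × 100 = 52.9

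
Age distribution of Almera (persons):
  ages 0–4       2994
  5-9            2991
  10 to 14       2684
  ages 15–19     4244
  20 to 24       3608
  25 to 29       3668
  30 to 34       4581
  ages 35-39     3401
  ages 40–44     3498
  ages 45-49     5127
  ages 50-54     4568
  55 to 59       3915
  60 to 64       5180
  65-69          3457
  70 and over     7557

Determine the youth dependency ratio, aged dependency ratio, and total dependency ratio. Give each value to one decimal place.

Youth dependency ratio: 20.7
Old-age dependency ratio: 26.4
Total dependency ratio: 47.1

0–14: 2994 + 2991 + 2684 = 8669
15–64: 4244 + 3608 + 3668 + 4581 + 3401 + 3498 + 5127 + 4568 + 3915 + 5180 = 41790
65+: 3457 + 7557 = 11014
Youth dependency ratio = 8669 / 41790 × 100 = 20.7
Old-age dependency ratio = 11014 / 41790 × 100 = 26.4
Total dependency ratio = (8669 + 11014) / 41790 × 100 = 19683 / 41790 × 100 = 47.1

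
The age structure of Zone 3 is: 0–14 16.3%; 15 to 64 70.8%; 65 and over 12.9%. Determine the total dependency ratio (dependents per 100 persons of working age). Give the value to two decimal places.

Total dependency ratio = (16.3 + 12.9) / 70.8 × 100 = 29.2 / 70.8 × 100 = 41.24

Total dependency ratio: 41.24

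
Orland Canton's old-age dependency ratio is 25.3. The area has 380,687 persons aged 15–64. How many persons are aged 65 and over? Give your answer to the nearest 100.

Aged 65 and over: 96,300

Old-age dependency ratio = elderly / working-age × 100
25.3 = E / 380,687 × 100
⇒ 96,300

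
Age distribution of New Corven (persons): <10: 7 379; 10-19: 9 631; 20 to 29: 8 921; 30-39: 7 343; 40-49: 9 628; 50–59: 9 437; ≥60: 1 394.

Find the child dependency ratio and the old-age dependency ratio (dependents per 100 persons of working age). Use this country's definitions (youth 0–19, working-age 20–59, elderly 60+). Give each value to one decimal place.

0–19: 7 379 + 9 631 = 17 010
20–59: 8 921 + 7 343 + 9 628 + 9 437 = 35 329
60+: 1 394
Youth dependency ratio = 17 010 / 35 329 × 100 = 48.1
Old-age dependency ratio = 1 394 / 35 329 × 100 = 3.9

Youth dependency ratio: 48.1
Old-age dependency ratio: 3.9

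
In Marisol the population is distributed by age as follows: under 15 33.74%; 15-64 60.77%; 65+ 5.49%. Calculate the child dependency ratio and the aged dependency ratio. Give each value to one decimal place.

Youth dependency ratio: 55.5
Old-age dependency ratio: 9.0

Youth dependency ratio = 33.74 / 60.77 × 100 = 55.5
Old-age dependency ratio = 5.49 / 60.77 × 100 = 9.0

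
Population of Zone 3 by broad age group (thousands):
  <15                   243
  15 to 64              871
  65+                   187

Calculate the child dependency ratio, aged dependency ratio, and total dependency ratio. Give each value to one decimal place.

Youth dependency ratio: 27.9
Old-age dependency ratio: 21.5
Total dependency ratio: 49.4

Youth dependency ratio = 243 / 871 × 100 = 27.9
Old-age dependency ratio = 187 / 871 × 100 = 21.5
Total dependency ratio = (243 + 187) / 871 × 100 = 430 / 871 × 100 = 49.4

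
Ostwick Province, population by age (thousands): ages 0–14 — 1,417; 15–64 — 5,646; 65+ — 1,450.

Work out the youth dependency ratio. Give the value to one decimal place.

Youth dependency ratio: 25.1

Youth dependency ratio = 1,417 / 5,646 × 100 = 25.1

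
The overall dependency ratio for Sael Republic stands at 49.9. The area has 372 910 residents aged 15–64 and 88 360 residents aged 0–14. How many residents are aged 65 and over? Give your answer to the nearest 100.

Aged 65 and over: 97 700

Total dependency ratio = (youth + elderly) / working-age × 100
49.9 = (88 360 + E) / 372 910 × 100
⇒ 97 700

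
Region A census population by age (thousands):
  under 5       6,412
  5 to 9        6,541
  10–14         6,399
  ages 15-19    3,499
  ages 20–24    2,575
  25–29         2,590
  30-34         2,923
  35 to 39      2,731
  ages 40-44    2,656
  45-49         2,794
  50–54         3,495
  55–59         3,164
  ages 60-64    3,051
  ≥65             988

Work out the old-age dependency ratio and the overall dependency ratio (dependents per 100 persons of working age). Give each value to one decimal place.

0–14: 6,412 + 6,541 + 6,399 = 19,352
15–64: 3,499 + 2,575 + 2,590 + 2,923 + 2,731 + 2,656 + 2,794 + 3,495 + 3,164 + 3,051 = 29,478
65+: 988
Old-age dependency ratio = 988 / 29,478 × 100 = 3.4
Total dependency ratio = (19,352 + 988) / 29,478 × 100 = 20,340 / 29,478 × 100 = 69.0

Old-age dependency ratio: 3.4
Total dependency ratio: 69.0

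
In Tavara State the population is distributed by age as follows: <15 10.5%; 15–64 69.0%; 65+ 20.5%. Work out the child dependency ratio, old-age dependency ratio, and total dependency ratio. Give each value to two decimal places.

Youth dependency ratio: 15.22
Old-age dependency ratio: 29.71
Total dependency ratio: 44.93

Youth dependency ratio = 10.5 / 69.0 × 100 = 15.22
Old-age dependency ratio = 20.5 / 69.0 × 100 = 29.71
Total dependency ratio = (10.5 + 20.5) / 69.0 × 100 = 31.0 / 69.0 × 100 = 44.93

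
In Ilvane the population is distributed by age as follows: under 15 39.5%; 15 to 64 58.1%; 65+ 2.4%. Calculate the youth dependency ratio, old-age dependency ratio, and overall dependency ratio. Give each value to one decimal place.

Youth dependency ratio = 39.5 / 58.1 × 100 = 68.0
Old-age dependency ratio = 2.4 / 58.1 × 100 = 4.1
Total dependency ratio = (39.5 + 2.4) / 58.1 × 100 = 41.9 / 58.1 × 100 = 72.1

Youth dependency ratio: 68.0
Old-age dependency ratio: 4.1
Total dependency ratio: 72.1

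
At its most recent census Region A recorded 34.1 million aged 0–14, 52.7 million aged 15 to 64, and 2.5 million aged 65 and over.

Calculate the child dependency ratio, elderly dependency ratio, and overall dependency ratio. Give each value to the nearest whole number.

Youth dependency ratio = 34.1 / 52.7 × 100 = 65
Old-age dependency ratio = 2.5 / 52.7 × 100 = 5
Total dependency ratio = (34.1 + 2.5) / 52.7 × 100 = 36.6 / 52.7 × 100 = 69

Youth dependency ratio: 65
Old-age dependency ratio: 5
Total dependency ratio: 69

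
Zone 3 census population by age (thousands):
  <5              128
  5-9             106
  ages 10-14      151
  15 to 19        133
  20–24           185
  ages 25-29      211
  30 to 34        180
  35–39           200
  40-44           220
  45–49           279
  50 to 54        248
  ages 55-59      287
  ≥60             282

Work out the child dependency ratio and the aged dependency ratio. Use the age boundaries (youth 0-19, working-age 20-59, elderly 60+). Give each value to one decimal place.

Youth dependency ratio: 28.6
Old-age dependency ratio: 15.6

0–19: 128 + 106 + 151 + 133 = 518
20–59: 185 + 211 + 180 + 200 + 220 + 279 + 248 + 287 = 1,810
60+: 282
Youth dependency ratio = 518 / 1,810 × 100 = 28.6
Old-age dependency ratio = 282 / 1,810 × 100 = 15.6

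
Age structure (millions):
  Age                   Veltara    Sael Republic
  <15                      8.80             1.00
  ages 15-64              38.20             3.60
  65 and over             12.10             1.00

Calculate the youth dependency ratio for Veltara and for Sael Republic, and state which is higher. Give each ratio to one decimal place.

Veltara: 23.0
Sael Republic: 27.8
Higher: Sael Republic

Veltara: 8.80 / 38.20 × 100 = 23.0
Sael Republic: 1.00 / 3.60 × 100 = 27.8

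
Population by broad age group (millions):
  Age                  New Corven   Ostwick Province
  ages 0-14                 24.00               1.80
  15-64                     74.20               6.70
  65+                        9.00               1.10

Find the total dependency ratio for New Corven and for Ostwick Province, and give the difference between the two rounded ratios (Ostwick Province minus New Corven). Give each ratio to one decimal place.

New Corven: 44.5
Ostwick Province: 43.3
Difference: -1.2

New Corven: (24.00 + 9.00) / 74.20 × 100 = 33.00 / 74.20 × 100 = 44.5
Ostwick Province: (1.80 + 1.10) / 6.70 × 100 = 2.90 / 6.70 × 100 = 43.3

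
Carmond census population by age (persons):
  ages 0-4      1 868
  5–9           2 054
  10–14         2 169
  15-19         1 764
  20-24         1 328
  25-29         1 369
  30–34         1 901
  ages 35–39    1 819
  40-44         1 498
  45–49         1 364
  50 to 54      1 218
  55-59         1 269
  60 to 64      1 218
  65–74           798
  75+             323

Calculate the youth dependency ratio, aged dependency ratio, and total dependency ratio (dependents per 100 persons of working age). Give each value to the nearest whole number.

0–14: 1 868 + 2 054 + 2 169 = 6 091
15–64: 1 764 + 1 328 + 1 369 + 1 901 + 1 819 + 1 498 + 1 364 + 1 218 + 1 269 + 1 218 = 14 748
65+: 798 + 323 = 1 121
Youth dependency ratio = 6 091 / 14 748 × 100 = 41
Old-age dependency ratio = 1 121 / 14 748 × 100 = 8
Total dependency ratio = (6 091 + 1 121) / 14 748 × 100 = 7 212 / 14 748 × 100 = 49

Youth dependency ratio: 41
Old-age dependency ratio: 8
Total dependency ratio: 49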